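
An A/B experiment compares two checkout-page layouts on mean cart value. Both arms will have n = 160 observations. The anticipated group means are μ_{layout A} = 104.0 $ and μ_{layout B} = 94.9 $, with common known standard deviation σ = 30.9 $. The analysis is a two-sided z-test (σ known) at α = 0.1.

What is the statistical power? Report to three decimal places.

Power ≈ 0.839

Standardized effect: d = |μ_{layout A} − μ_{layout B}| / σ = |104.0 − 94.9| / 30.9 = 0.2945
Noncentrality parameter: δ = d·√(n/2) = 0.2945 × √(160/2) = 2.6341
Two-sided α = 0.1 → critical value z_{0.05} = 1.645.
Power = Φ(δ − 1.645) + Φ(−δ − 1.645) = Φ(0.989) + Φ(-4.279) = 0.8387 + 0.0000 = 0.8387.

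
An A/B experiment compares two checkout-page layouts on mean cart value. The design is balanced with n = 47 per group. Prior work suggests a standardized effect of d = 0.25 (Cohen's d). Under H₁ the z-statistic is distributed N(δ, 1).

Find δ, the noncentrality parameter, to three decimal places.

δ = d·√(n/2) = 0.25 × √(47/2) = 1.2119

δ ≈ 1.212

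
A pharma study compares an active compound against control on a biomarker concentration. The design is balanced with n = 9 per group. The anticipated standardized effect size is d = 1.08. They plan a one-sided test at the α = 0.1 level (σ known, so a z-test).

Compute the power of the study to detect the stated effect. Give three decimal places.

Power ≈ 0.844

Noncentrality parameter: δ = d·√(n/2) = 1.08 × √(9/2) = 2.2910
One-sided α = 0.1 → critical value z_{0.1} = 1.282.
Power = Φ(δ − 1.282) = Φ(1.009) = 0.8436.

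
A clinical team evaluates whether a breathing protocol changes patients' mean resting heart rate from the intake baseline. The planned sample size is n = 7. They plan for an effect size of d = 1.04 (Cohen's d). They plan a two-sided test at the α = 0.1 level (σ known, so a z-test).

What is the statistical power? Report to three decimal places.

Power ≈ 0.866

Noncentrality parameter: δ = d·√n = 1.04 × √7 = 2.7516
Two-sided α = 0.1 → critical value z_{0.05} = 1.645.
Power = Φ(δ − 1.645) + Φ(−δ − 1.645) = Φ(1.107) + Φ(-4.396) = 0.8658 + 0.0000 = 0.8658.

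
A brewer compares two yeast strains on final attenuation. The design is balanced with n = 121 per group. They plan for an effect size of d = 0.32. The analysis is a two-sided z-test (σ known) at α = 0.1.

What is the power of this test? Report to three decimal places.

Noncentrality parameter: δ = d·√(n/2) = 0.32 × √(121/2) = 2.4890
Critical value for a two-sided test at α = 0.1: z_{α/2} = 1.645.
Power = Φ(δ − 1.645) + Φ(−δ − 1.645) = Φ(0.844) + Φ(-4.134) = 0.8007 + 0.0000 = 0.8007.

Power ≈ 0.801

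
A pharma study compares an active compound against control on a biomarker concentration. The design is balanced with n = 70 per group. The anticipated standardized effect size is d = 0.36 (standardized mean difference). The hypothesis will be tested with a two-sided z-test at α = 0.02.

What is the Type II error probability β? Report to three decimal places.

β ≈ 0.578

Noncentrality parameter: δ = d·√(n/2) = 0.36 × √(70/2) = 2.1298
Two-sided α = 0.02 → critical value z_{0.01} = 2.326.
Power = Φ(δ − 2.326) + Φ(−δ − 2.326) = Φ(-0.197) + Φ(-4.456) = 0.4221 + 0.0000 = 0.4221.
Type II error: β = 1 − power = 1 − 0.4221 = 0.5779.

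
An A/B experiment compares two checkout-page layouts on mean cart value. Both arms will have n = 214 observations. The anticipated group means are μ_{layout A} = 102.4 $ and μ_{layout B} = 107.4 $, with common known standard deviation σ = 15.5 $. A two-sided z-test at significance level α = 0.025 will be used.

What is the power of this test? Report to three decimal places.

Standardized effect: d = |μ_{layout A} − μ_{layout B}| / σ = |102.4 − 107.4| / 15.5 = 0.3226
Noncentrality parameter: δ = d·√(n/2) = 0.3226 × √(214/2) = 3.3368
Two-sided α = 0.025 → critical value z_{0.0125} = 2.241.
Power = Φ(δ − 2.241) + Φ(−δ − 2.241) = Φ(1.095) + Φ(-5.578) = 0.8633 + 0.0000 = 0.8633.

Power ≈ 0.863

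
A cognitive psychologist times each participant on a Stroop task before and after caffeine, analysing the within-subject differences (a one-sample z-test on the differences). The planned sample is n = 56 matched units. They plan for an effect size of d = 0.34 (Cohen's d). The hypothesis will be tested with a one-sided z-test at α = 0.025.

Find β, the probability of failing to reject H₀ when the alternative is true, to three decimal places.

Noncentrality parameter: λ = d·√n = 0.34 × √56 = 2.5443
One-sided α = 0.025 → critical value z_{0.025} = 1.960.
Power = P(Z > 1.960 − λ) = Φ(0.584) = 0.7205.
Type II error: β = 1 − power = 1 − 0.7205 = 0.2795.

β ≈ 0.279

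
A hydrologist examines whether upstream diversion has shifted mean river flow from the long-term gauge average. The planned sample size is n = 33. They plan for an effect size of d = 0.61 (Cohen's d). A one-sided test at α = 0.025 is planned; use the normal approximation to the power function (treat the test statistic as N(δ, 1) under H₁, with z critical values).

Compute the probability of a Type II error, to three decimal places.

β ≈ 0.061

Noncentrality parameter: δ = d·√n = 0.61 × √33 = 3.5042
Critical value for a one-sided test at α = 0.025: z_α = 1.960.
Power = Φ(δ − 1.960) = Φ(1.544) = 0.9387.
Type II error: β = 1 − power = 1 − 0.9387 = 0.0613.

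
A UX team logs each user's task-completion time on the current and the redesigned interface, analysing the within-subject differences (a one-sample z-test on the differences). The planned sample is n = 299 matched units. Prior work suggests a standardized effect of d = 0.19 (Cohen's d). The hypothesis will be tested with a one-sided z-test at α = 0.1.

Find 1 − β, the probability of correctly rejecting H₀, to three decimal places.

Noncentrality parameter: δ = d·√n = 0.19 × √299 = 3.2854
Critical value for a one-sided test at α = 0.1: z_α = 1.282.
Power = P(Z > 1.282 − δ) = Φ(2.004) = 0.9775.

Power ≈ 0.977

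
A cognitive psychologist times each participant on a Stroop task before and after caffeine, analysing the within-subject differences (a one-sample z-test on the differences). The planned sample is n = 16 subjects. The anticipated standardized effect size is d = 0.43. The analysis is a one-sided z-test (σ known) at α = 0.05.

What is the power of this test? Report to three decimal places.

Noncentrality parameter: δ = d·√n = 0.43 × √16 = 1.7200
Critical value for a one-sided test at α = 0.05: z_α = 1.645.
Power = P(Z > 1.645 − δ) = Φ(0.075) = 0.5300.

Power ≈ 0.530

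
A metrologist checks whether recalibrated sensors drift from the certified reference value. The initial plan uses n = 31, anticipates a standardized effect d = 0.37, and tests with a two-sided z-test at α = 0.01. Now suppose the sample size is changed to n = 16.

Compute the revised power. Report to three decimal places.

Power ≈ 0.137

With n = 16: δ = d·√n = 0.37 × √16 = 1.4800. Critical value z_{0.005} = 2.576.
Revised power = Φ(δ − 2.576) + Φ(−δ − 2.576) = Φ(-1.096) + Φ(-4.056) = 0.1366 + 0.0000 = 0.1366.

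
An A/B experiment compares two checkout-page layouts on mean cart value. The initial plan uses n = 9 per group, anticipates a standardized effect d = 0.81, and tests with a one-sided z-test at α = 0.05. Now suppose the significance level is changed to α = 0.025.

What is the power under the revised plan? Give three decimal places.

δ = d·√(n/2) = 0.81 × √(9/2) = 1.7183 (unchanged). New critical value: z_{0.025} = 1.960.
Revised power = Φ(δ − 1.960) = Φ(-0.242) = 0.4045.

Power ≈ 0.405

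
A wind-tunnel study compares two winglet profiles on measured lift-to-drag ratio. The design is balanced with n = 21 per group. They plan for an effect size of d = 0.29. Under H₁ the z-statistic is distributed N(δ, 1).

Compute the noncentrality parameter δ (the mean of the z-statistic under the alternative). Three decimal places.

δ ≈ 0.940

δ = d·√(n/2) = 0.29 × √(21/2) = 0.9397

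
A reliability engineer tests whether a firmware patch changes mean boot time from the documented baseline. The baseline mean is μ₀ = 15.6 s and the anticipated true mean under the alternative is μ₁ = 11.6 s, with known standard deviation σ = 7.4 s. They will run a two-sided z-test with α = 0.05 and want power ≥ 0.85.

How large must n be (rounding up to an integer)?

Standardized effect: d = |μ₁ − μ₀| / σ = |11.6 − 15.6| / 7.4 = 0.5405
For power 0.85 need Φ(δ − z_{0.025}) = 0.85, so δ = z_{0.025} + z_{0.15} = 1.960 + 1.036 = 2.996.
(Ignoring the negligible lower-tail rejection probability gives the usual closed-form inversion.)
δ = d·√n ⇒ n = (δ/d)² = (2.996 / 0.5405)² = 30.73.
Rounding up, n = 31.

n = 31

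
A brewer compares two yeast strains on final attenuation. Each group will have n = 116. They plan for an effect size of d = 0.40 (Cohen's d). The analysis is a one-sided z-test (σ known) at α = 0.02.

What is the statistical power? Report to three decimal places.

Noncentrality parameter: δ = d·√(n/2) = 0.40 × √(116/2) = 3.0463
One-sided α = 0.02 → critical value z_{0.02} = 2.054.
Power = Φ(δ − 2.054) = Φ(0.993) = 0.8395.

Power ≈ 0.840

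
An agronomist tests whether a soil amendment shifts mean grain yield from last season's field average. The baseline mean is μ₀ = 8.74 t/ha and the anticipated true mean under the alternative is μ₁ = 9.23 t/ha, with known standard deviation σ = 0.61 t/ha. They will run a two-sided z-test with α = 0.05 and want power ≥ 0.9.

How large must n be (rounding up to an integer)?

Standardized effect: d = |μ₁ − μ₀| / σ = |9.23 − 8.74| / 0.61 = 0.8033
For power 0.9 need Φ(δ − z_{0.025}) = 0.9, so δ = z_{0.025} + z_{0.10} = 1.960 + 1.282 = 3.242.
(Ignoring the negligible lower-tail rejection probability gives the usual closed-form inversion.)
δ = d·√n ⇒ n = (δ/d)² = (3.242 / 0.8033)² = 16.28.
Rounding up, n = 17.

n = 17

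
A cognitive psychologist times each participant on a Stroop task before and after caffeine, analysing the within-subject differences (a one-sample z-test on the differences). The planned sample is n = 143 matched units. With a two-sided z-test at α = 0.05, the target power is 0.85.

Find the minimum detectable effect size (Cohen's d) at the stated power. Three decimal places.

d ≈ 0.251

Need Φ(δ − 1.960) = 0.85, so δ = 1.960 + 1.036 = 2.996.
(Lower-tail contribution to power is negligible for δ > 0.)
δ = d·√n ⇒ d = δ/√n = 2.996/√143 = 0.2506.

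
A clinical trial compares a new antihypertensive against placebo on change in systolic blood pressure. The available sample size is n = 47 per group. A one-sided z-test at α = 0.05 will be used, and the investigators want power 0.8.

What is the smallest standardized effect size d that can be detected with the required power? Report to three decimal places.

Need Φ(δ − 1.645) = 0.8, so δ = 1.645 + 0.842 = 2.486.
δ = d·√(n/2) ⇒ d = δ/√(n/2) = 2.486/√(47/2) = 0.5129.

d ≈ 0.513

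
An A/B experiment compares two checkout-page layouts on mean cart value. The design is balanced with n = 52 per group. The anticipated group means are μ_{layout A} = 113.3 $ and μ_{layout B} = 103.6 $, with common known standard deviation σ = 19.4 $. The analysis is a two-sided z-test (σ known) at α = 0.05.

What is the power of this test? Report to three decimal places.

Power ≈ 0.722

Standardized effect: d = |μ_{layout A} − μ_{layout B}| / σ = |113.3 − 103.6| / 19.4 = 0.5000
Noncentrality parameter: δ = d·√(n/2) = 0.5000 × √(52/2) = 2.5495
Critical value for a two-sided test at α = 0.05: z_{α/2} = 1.960.
Power = Φ(δ − 1.960) + Φ(−δ − 1.960) = Φ(0.590) + Φ(-4.509) = 0.7223 + 0.0000 = 0.7223.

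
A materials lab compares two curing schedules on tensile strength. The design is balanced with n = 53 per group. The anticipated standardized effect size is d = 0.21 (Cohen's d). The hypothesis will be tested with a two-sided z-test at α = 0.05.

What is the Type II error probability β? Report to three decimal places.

β ≈ 0.809

Noncentrality parameter: δ = d·√(n/2) = 0.21 × √(53/2) = 1.0810
Critical value for a two-sided test at α = 0.05: z_{α/2} = 1.960.
Power = Φ(δ − 1.960) + Φ(−δ − 1.960) = Φ(-0.879) + Φ(-3.041) = 0.1897 + 0.0012 = 0.1909.
Type II error: β = 1 − power = 1 − 0.1909 = 0.8091.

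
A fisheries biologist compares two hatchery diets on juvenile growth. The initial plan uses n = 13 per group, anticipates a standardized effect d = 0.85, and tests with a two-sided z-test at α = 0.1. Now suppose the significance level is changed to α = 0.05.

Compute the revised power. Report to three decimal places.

δ = d·√(n/2) = 0.85 × √(13/2) = 2.1671 (unchanged). New critical value: z_{0.025} = 1.960.
Revised power = Φ(δ − 1.960) + Φ(−δ − 1.960) = Φ(0.207) + Φ(-4.127) = 0.5820 + 0.0000 = 0.5821.

Power ≈ 0.582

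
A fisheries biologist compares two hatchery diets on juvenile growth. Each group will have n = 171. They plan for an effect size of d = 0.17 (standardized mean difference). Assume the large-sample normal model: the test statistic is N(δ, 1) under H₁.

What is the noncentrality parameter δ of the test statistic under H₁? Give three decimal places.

δ = d·√(n/2) = 0.17 × √(171/2) = 1.5719

δ ≈ 1.572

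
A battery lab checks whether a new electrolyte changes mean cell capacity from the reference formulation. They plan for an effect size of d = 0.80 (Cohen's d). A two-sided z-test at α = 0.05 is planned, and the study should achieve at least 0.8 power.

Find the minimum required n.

n = 13

For power 0.8 need Φ(δ − z_{0.025}) = 0.8, so δ = z_{0.025} + z_{0.20} = 1.960 + 0.842 = 2.802.
(Ignoring the negligible lower-tail rejection probability gives the usual closed-form inversion.)
δ = d·√n ⇒ n = (δ/d)² = (2.802 / 0.80)² = 12.26.
Rounding up, n = 13.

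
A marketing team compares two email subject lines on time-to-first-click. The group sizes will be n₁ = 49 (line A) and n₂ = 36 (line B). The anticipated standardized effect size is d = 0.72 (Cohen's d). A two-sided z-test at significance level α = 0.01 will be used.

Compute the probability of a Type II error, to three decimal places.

Noncentrality parameter: δ = d / √(1/n₁ + 1/n₂) = 0.72 / √(1/49 + 1/36) = 3.2800
Two-sided α = 0.01 → critical value z_{0.005} = 2.576.
Power = Φ(δ − 2.576) + Φ(−δ − 2.576) = Φ(0.704) + Φ(-5.856) = 0.7593 + 0.0000 = 0.7593.
Type II error: β = 1 − power = 1 − 0.7593 = 0.2407.

β ≈ 0.241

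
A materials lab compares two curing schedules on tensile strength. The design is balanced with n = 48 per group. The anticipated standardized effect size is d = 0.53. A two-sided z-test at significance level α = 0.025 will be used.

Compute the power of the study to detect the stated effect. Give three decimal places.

Noncentrality parameter: δ = d·√(n/2) = 0.53 × √(48/2) = 2.5965
Critical value for a two-sided test at α = 0.025: z_{α/2} = 2.241.
Power = Φ(δ − 2.241) + Φ(−δ − 2.241) = Φ(0.355) + Φ(-4.838) = 0.6387 + 0.0000 = 0.6387.

Power ≈ 0.639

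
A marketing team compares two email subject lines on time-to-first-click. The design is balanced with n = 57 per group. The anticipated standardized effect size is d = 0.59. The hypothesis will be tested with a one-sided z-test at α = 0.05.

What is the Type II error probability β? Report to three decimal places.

Noncentrality parameter: δ = d·√(n/2) = 0.59 × √(57/2) = 3.1497
One-sided α = 0.05 → critical value z_{0.05} = 1.645.
Power = Φ(δ − 1.645) = Φ(1.505) = 0.9338.
Type II error: β = 1 − power = 1 − 0.9338 = 0.0662.

β ≈ 0.066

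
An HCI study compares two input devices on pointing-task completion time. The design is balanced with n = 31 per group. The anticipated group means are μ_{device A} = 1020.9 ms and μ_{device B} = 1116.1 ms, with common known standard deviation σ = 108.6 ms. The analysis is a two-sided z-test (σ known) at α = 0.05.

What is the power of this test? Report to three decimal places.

Power ≈ 0.932

Standardized effect: d = |μ_{device A} − μ_{device B}| / σ = |1020.9 − 1116.1| / 108.6 = 0.8766
Noncentrality parameter: δ = d·√(n/2) = 0.8766 × √(31/2) = 3.4512
Two-sided α = 0.05 → critical value z_{0.025} = 1.960.
Power = Φ(δ − 1.960) + Φ(−δ − 1.960) = Φ(1.491) + Φ(-5.411) = 0.9321 + 0.0000 = 0.9321.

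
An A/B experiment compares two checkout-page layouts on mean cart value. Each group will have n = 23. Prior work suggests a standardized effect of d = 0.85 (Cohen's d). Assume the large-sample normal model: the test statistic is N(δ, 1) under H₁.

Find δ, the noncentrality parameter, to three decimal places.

δ = d·√(n/2) = 0.85 × √(23/2) = 2.8825

δ ≈ 2.882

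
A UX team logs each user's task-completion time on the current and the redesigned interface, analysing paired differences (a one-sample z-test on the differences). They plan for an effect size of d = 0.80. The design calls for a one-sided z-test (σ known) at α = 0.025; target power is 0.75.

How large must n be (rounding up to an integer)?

Set Φ(δ − 1.960) = 0.75; then δ − 1.960 = Φ⁻¹(0.75) = 0.674, giving δ = 2.634.
δ = d·√n ⇒ n = (δ/d)² = (2.634 / 0.80)² = 10.84.
Round up to the next whole unit.

n = 11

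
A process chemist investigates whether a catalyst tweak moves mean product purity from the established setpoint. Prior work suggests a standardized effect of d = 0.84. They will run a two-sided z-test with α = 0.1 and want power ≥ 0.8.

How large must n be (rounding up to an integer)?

For power 0.8 need Φ(δ − z_{0.05}) = 0.8, so δ = z_{0.05} + z_{0.20} = 1.645 + 0.842 = 2.486.
(For δ > 0 the lower-tail rejection region contributes negligibly to power, so the one-term inversion is standard.)
δ = d·√n ⇒ n = (δ/d)² = (2.486 / 0.84)² = 8.76.
Rounding up, n = 9.

n = 9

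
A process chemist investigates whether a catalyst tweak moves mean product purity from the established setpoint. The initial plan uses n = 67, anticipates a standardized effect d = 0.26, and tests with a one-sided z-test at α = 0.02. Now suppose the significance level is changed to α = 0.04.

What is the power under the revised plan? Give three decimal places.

Power ≈ 0.647

δ = d·√n = 0.26 × √67 = 2.1282 (unchanged). New critical value: z_{0.04} = 1.751.
Revised power = P(Z > 1.751 − δ) = Φ(0.378) = 0.6471.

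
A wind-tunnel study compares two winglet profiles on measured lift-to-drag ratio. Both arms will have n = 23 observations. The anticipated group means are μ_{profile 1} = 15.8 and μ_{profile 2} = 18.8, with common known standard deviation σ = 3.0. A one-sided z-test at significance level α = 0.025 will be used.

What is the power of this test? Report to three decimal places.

Standardized effect: d = |μ_{profile 1} − μ_{profile 2}| / σ = |15.8 − 18.8| / 3.0 = 1.0000
Noncentrality parameter: δ = d·√(n/2) = 1.0000 × √(23/2) = 3.3912
Critical value for a one-sided test at α = 0.025: z_α = 1.960.
Power = Φ(δ − 1.960) = Φ(1.431) = 0.9238.

Power ≈ 0.924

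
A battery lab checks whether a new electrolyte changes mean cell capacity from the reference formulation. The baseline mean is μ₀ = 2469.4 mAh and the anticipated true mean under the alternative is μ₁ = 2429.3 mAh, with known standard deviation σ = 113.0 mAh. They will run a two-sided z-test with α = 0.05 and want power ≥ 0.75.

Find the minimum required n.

Standardized effect: d = |μ₁ − μ₀| / σ = |2429.3 − 2469.4| / 113.0 = 0.3549
For power 0.75 need Φ(δ − z_{0.025}) = 0.75, so δ = z_{0.025} + z_{0.25} = 1.960 + 0.674 = 2.634.
(The Φ(−δ − z_{α/2}) term is vanishingly small for δ > 0 and is dropped in the standard sample-size formula.)
δ = d·√n ⇒ n = (δ/d)² = (2.634 / 0.3549)² = 55.11.
Round up to the next whole unit.

n = 56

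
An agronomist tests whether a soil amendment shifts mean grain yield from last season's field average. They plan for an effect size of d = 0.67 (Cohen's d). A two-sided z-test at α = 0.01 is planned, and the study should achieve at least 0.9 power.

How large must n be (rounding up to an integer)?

n = 34

For power 0.9 need Φ(δ − z_{0.005}) = 0.9, so δ = z_{0.005} + z_{0.10} = 2.576 + 1.282 = 3.857.
(The Φ(−δ − z_{α/2}) term is vanishingly small for δ > 0 and is dropped in the standard sample-size formula.)
δ = d·√n ⇒ n = (δ/d)² = (3.857 / 0.67)² = 33.15.
Round up to the next whole unit.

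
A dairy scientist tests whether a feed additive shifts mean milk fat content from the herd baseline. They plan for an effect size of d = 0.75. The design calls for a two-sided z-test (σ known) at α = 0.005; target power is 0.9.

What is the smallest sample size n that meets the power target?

n = 30

For power 0.9 need Φ(δ − z_{0.0025}) = 0.9, so δ = z_{0.0025} + z_{0.10} = 2.807 + 1.282 = 4.089.
(Ignoring the negligible lower-tail rejection probability gives the usual closed-form inversion.)
δ = d·√n ⇒ n = (δ/d)² = (4.089 / 0.75)² = 29.72.
Rounding up, n = 30.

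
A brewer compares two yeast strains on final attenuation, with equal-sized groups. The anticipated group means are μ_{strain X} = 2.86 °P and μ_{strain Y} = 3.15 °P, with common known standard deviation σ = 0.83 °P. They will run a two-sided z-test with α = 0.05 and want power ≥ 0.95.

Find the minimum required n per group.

n = 213 per group

Standardized effect: d = |μ_{strain X} − μ_{strain Y}| / σ = |2.86 − 3.15| / 0.83 = 0.3494
Set Φ(δ − 1.960) = 0.95; then δ − 1.960 = Φ⁻¹(0.95) = 1.645, giving δ = 3.605.
(The Φ(−δ − z_{α/2}) term is vanishingly small for δ > 0 and is dropped in the standard sample-size formula.)
δ = d·√(n/2) ⇒ n = 2(δ/d)² = 2 × (3.605 / 0.3494)² = 212.89.
Round up to the next whole unit.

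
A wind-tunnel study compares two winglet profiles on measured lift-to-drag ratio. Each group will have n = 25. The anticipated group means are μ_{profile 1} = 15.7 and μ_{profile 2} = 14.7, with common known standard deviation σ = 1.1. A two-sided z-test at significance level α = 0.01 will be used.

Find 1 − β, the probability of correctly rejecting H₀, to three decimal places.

Power ≈ 0.738

Standardized effect: d = |μ_{profile 1} − μ_{profile 2}| / σ = |15.7 − 14.7| / 1.1 = 0.9091
Noncentrality parameter: δ = d·√(n/2) = 0.9091 × √(25/2) = 3.2141
Two-sided α = 0.01 → critical value z_{0.005} = 2.576.
Power = Φ(δ − 2.576) + Φ(−δ − 2.576) = Φ(0.638) + Φ(-5.790) = 0.7384 + 0.0000 = 0.7384.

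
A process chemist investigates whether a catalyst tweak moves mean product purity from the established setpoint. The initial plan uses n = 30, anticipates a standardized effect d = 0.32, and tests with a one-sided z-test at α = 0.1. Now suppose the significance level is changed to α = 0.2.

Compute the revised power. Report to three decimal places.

Power ≈ 0.819

δ = d·√n = 0.32 × √30 = 1.7527 (unchanged). New critical value: z_{0.2} = 0.842.
Revised power = P(Z > 0.842 − δ) = Φ(0.911) = 0.8189.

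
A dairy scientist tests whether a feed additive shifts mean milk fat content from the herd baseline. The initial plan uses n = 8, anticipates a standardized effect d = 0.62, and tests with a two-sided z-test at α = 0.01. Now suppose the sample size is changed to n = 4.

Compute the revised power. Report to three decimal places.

With n = 4: δ = d·√n = 0.62 × √4 = 1.2400. Critical value z_{0.005} = 2.576.
Revised power = Φ(δ − 2.576) + Φ(−δ − 2.576) = Φ(-1.336) + Φ(-3.816) = 0.0908 + 0.0001 = 0.0909.

Power ≈ 0.091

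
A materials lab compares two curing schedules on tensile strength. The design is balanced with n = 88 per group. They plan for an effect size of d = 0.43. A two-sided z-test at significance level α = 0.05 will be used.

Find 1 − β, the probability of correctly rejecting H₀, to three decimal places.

Noncentrality parameter: δ = d·√(n/2) = 0.43 × √(88/2) = 2.8523
Two-sided α = 0.05 → critical value z_{0.025} = 1.960.
Power = Φ(δ − 1.960) + Φ(−δ − 1.960) = Φ(0.892) + Φ(-4.812) = 0.8139 + 0.0000 = 0.8139.

Power ≈ 0.814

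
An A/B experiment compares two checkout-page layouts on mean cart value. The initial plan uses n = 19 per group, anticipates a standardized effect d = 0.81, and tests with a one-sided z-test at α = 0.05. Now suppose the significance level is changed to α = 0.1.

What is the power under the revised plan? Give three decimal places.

Power ≈ 0.888

δ = d·√(n/2) = 0.81 × √(19/2) = 2.4966 (unchanged). New critical value: z_{0.1} = 1.282.
Revised power = P(Z > 1.282 − δ) = Φ(1.215) = 0.8878.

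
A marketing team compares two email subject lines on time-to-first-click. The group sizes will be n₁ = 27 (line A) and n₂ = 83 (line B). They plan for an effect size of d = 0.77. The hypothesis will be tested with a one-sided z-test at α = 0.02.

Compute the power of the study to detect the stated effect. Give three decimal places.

Power ≈ 0.922

Noncentrality parameter: δ = d / √(1/n₁ + 1/n₂) = 0.77 / √(1/27 + 1/83) = 3.4755
One-sided α = 0.02 → critical value z_{0.02} = 2.054.
Power = Φ(δ − 2.054) = Φ(1.422) = 0.9224.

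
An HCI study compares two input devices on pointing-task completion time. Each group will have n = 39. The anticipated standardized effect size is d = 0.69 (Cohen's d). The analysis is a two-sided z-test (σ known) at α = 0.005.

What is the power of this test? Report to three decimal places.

Power ≈ 0.595

Noncentrality parameter: δ = d·√(n/2) = 0.69 × √(39/2) = 3.0470
Critical value for a two-sided test at α = 0.005: z_{α/2} = 2.807.
Power = Φ(δ − 2.807) + Φ(−δ − 2.807) = Φ(0.240) + Φ(-5.854) = 0.5948 + 0.0000 = 0.5948.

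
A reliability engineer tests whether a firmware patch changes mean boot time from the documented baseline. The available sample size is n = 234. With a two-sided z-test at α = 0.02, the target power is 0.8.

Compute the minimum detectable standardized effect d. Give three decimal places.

Need Φ(δ − 2.326) = 0.8, so δ = 2.326 + 0.842 = 3.168.
(Lower-tail contribution to power is negligible for δ > 0.)
δ = d·√n ⇒ d = δ/√n = 3.168/√234 = 0.2071.

d ≈ 0.207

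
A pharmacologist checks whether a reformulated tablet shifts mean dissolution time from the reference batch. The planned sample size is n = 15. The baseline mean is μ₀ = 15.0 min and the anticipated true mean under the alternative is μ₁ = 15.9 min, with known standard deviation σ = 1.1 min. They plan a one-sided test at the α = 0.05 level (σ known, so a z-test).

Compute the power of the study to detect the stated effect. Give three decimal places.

Standardized effect: d = |μ₁ − μ₀| / σ = |15.9 − 15.0| / 1.1 = 0.8182
Noncentrality parameter: δ = d·√n = 0.8182 × √15 = 3.1688
Critical value for a one-sided test at α = 0.05: z_α = 1.645.
Power = Φ(δ − 1.645) = Φ(1.524) = 0.9362.

Power ≈ 0.936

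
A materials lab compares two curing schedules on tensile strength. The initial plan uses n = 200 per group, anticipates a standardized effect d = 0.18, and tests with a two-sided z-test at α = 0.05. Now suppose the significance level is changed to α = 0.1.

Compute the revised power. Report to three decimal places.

δ = d·√(n/2) = 0.18 × √(200/2) = 1.8000 (unchanged). New critical value: z_{0.05} = 1.645.
Revised power = Φ(δ − 1.645) + Φ(−δ − 1.645) = Φ(0.155) + Φ(-3.445) = 0.5616 + 0.0003 = 0.5619.

Power ≈ 0.562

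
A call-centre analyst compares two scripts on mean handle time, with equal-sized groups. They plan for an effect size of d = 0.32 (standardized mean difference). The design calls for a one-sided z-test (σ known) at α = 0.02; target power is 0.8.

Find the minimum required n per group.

For power 0.8 need Φ(δ − z_{0.02}) = 0.8, so δ = z_{0.02} + z_{0.20} = 2.054 + 0.842 = 2.895.
δ = d·√(n/2) ⇒ n = 2(δ/d)² = 2 × (2.895 / 0.32)² = 163.73.
Rounding up, n = 164 per group.

n = 164 per group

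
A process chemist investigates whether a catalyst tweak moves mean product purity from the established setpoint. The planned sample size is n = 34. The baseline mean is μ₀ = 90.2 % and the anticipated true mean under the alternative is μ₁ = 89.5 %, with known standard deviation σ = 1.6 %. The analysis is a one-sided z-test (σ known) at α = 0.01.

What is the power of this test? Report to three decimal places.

Standardized effect: d = |μ₁ − μ₀| / σ = |89.5 − 90.2| / 1.6 = 0.4375
Noncentrality parameter: δ = d·√n = 0.4375 × √34 = 2.5510
One-sided α = 0.01 → critical value z_{0.01} = 2.326.
Power = Φ(δ − 2.326) = Φ(0.225) = 0.5889.

Power ≈ 0.589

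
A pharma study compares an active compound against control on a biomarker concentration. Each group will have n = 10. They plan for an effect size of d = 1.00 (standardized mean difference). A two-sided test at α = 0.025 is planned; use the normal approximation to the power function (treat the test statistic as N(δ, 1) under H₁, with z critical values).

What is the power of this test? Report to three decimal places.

Noncentrality parameter: δ = d·√(n/2) = 1.00 × √(10/2) = 2.2361
Two-sided α = 0.025 → critical value z_{0.0125} = 2.241.
Power = Φ(δ − 2.241) + Φ(−δ − 2.241) = Φ(-0.005) + Φ(-4.477) = 0.4979 + 0.0000 = 0.4979.

Power ≈ 0.498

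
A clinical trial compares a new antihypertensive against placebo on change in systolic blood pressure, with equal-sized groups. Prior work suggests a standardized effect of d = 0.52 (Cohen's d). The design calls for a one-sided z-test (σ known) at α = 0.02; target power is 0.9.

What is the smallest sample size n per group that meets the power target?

n = 83 per group

Set Φ(δ − 2.054) = 0.9; then δ − 2.054 = Φ⁻¹(0.9) = 1.282, giving δ = 3.335.
δ = d·√(n/2) ⇒ n = 2(δ/d)² = 2 × (3.335 / 0.52)² = 82.28.
Round up to the next whole unit.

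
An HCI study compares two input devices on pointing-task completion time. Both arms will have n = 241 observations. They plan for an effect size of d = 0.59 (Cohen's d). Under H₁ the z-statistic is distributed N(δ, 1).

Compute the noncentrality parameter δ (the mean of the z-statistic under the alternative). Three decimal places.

δ ≈ 6.477

δ = d·√(n/2) = 0.59 × √(241/2) = 6.4766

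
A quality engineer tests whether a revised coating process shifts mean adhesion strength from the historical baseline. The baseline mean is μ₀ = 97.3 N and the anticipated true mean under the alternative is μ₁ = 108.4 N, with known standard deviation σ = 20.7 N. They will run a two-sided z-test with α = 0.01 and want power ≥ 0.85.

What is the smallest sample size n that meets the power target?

Standardized effect: d = |μ₁ − μ₀| / σ = |108.4 − 97.3| / 20.7 = 0.5362
For power 0.85 need Φ(δ − z_{0.005}) = 0.85, so δ = z_{0.005} + z_{0.15} = 2.576 + 1.036 = 3.612.
(Ignoring the negligible lower-tail rejection probability gives the usual closed-form inversion.)
δ = d·√n ⇒ n = (δ/d)² = (3.612 / 0.5362)² = 45.38.
Rounding up, n = 46.

n = 46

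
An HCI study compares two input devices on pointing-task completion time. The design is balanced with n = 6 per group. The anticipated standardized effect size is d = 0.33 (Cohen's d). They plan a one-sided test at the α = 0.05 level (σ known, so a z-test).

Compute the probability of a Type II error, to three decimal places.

Noncentrality parameter: δ = d·√(n/2) = 0.33 × √(6/2) = 0.5716
One-sided α = 0.05 → critical value z_{0.05} = 1.645.
Power = P(Z > 1.645 − δ) = Φ(-1.073) = 0.1416.
Type II error: β = 1 − power = 1 − 0.1416 = 0.8584.

β ≈ 0.858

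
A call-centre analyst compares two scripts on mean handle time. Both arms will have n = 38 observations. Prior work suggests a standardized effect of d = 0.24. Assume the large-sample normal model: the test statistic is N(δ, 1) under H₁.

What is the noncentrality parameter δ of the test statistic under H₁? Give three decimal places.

δ ≈ 1.046

δ = d·√(n/2) = 0.24 × √(38/2) = 1.0461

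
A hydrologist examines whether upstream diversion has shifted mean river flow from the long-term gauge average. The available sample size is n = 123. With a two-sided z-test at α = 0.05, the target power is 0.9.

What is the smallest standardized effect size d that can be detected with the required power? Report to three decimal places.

d ≈ 0.292

Required noncentrality: δ = z_{0.025} + z_{0.10} = 1.960 + 1.282 = 3.242.
(The second rejection-region term Φ(−δ − z_{α/2}) is negligible and dropped.)
δ = d·√n ⇒ d = δ/√n = 3.242/√123 = 0.2923.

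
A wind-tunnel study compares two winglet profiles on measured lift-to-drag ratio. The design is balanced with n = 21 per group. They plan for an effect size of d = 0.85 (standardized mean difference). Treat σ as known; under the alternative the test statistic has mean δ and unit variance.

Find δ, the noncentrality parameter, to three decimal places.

The noncentrality parameter scales effect size by the design's sample-size factor: δ = d·√(n/2) = 0.85 × √(21/2) = 2.7543

δ ≈ 2.754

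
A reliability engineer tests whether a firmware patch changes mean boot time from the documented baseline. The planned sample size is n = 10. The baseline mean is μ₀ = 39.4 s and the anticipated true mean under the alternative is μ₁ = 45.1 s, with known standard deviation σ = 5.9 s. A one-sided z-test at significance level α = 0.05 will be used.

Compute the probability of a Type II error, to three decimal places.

β ≈ 0.079

Standardized effect: d = |μ₁ − μ₀| / σ = |45.1 − 39.4| / 5.9 = 0.9661
Noncentrality parameter: δ = d·√n = 0.9661 × √10 = 3.0551
Critical value for a one-sided test at α = 0.05: z_α = 1.645.
Power = Φ(δ − 1.645) = Φ(1.410) = 0.9208.
Type II error: β = 1 − power = 1 − 0.9208 = 0.0792.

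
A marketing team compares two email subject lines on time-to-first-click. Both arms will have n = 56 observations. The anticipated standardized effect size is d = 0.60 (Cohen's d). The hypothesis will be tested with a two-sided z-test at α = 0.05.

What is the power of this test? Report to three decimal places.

Power ≈ 0.888

Noncentrality parameter: δ = d·√(n/2) = 0.60 × √(56/2) = 3.1749
Two-sided α = 0.05 → critical value z_{0.025} = 1.960.
Power = Φ(δ − 1.960) + Φ(−δ − 1.960) = Φ(1.215) + Φ(-5.135) = 0.8878 + 0.0000 = 0.8878.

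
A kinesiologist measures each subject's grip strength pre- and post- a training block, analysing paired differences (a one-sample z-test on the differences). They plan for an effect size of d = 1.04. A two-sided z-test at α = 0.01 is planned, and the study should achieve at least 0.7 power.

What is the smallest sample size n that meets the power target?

Set Φ(δ − 2.576) = 0.7; then δ − 2.576 = Φ⁻¹(0.7) = 0.524, giving δ = 3.100.
(Ignoring the negligible lower-tail rejection probability gives the usual closed-form inversion.)
δ = d·√n ⇒ n = (δ/d)² = (3.100 / 1.04)² = 8.89.
Round up to the next whole unit.

n = 9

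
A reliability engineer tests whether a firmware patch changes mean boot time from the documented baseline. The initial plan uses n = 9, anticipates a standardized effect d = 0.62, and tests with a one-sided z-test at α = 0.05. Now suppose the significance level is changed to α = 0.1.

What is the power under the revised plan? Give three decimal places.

δ = d·√n = 0.62 × √9 = 1.8600 (unchanged). New critical value: z_{0.1} = 1.282.
Revised power = P(Z > 1.282 − δ) = Φ(0.578) = 0.7185.

Power ≈ 0.719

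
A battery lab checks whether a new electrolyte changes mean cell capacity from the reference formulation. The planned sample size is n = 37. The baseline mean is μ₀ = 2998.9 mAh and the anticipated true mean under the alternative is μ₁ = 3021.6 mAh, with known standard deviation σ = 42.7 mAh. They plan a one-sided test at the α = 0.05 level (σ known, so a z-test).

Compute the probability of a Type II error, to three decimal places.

Standardized effect: d = |μ₁ − μ₀| / σ = |3021.6 − 2998.9| / 42.7 = 0.5316
Noncentrality parameter: δ = d·√n = 0.5316 × √37 = 3.2337
One-sided α = 0.05 → critical value z_{0.05} = 1.645.
Power = Φ(δ − 1.645) = Φ(1.589) = 0.9440.
Type II error: β = 1 − power = 1 − 0.9440 = 0.0560.

β ≈ 0.056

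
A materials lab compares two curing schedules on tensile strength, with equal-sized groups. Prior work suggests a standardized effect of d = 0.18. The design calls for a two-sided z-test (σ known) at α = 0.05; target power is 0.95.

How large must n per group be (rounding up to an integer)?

For power 0.95 need Φ(δ − z_{0.025}) = 0.95, so δ = z_{0.025} + z_{0.05} = 1.960 + 1.645 = 3.605.
(For δ > 0 the lower-tail rejection region contributes negligibly to power, so the one-term inversion is standard.)
δ = d·√(n/2) ⇒ n = 2(δ/d)² = 2 × (3.605 / 0.18)² = 802.14.
Round up to the next whole unit.

n = 803 per group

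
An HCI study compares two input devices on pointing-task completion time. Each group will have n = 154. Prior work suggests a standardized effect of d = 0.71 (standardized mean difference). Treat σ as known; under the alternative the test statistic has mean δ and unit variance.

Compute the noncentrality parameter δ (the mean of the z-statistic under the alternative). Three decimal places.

The noncentrality parameter scales effect size by the design's sample-size factor: δ = d·√(n/2) = 0.71 × √(154/2) = 6.2302

δ ≈ 6.230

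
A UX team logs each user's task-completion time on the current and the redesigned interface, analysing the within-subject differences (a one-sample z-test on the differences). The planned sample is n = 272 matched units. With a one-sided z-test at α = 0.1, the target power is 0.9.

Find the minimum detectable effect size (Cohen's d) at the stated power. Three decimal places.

d ≈ 0.155

Need Φ(δ − 1.282) = 0.9, so δ = 1.282 + 1.282 = 2.563.
δ = d·√n ⇒ d = δ/√n = 2.563/√272 = 0.1554.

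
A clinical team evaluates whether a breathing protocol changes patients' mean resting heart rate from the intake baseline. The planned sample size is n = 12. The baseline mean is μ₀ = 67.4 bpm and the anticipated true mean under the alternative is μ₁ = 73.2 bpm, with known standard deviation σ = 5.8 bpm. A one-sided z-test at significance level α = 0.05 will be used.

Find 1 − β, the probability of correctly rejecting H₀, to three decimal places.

Standardized effect: d = |μ₁ − μ₀| / σ = |73.2 − 67.4| / 5.8 = 1.0000
Noncentrality parameter: δ = d·√n = 1.0000 × √12 = 3.4641
Critical value for a one-sided test at α = 0.05: z_α = 1.645.
Power = P(Z > 1.645 − δ) = Φ(1.819) = 0.9656.

Power ≈ 0.966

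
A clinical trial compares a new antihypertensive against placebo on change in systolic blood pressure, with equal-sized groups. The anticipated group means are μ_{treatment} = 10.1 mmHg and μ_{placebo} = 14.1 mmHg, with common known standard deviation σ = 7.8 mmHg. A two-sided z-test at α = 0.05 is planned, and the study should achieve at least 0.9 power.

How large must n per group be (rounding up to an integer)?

n = 80 per group

Standardized effect: d = |μ_{treatment} − μ_{placebo}| / σ = |10.1 − 14.1| / 7.8 = 0.5128
Set Φ(δ − 1.960) = 0.9; then δ − 1.960 = Φ⁻¹(0.9) = 1.282, giving δ = 3.242.
(Ignoring the negligible lower-tail rejection probability gives the usual closed-form inversion.)
δ = d·√(n/2) ⇒ n = 2(δ/d)² = 2 × (3.242 / 0.5128)² = 79.91.
Rounding up, n = 80 per group.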